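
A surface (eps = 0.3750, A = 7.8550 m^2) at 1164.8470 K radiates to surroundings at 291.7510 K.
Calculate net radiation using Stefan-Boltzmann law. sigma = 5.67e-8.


T^4 = 1.8411e+12
Tsurr^4 = 7.2452e+09
Q = 0.3750 * 5.67e-8 * 7.8550 * 1.8338e+12 = 306283.5153 W

306283.5153 W


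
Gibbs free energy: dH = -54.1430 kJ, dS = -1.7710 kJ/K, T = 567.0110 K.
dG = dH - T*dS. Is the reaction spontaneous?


T*dS = 567.0110 * -1.7710 = -1004.1765 kJ
dG = -54.1430 + 1004.1765 = 950.0335 kJ (non-spontaneous)

dG = 950.0335 kJ, non-spontaneous


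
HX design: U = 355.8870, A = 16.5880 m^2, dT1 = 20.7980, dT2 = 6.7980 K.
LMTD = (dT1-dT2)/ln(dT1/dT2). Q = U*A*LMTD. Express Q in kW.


LMTD = 12.5198 K
Q = 355.8870 * 16.5880 * 12.5198 = 73910.0809 W = 73.9101 kW

73.9101 kW


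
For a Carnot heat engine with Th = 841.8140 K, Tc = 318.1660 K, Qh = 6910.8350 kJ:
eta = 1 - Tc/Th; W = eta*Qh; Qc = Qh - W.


eta = 1 - 318.1660/841.8140 = 0.6220
W = 0.6220 * 6910.8350 = 4298.8652 kJ
Qc = 6910.8350 - 4298.8652 = 2611.9698 kJ

eta = 62.2047%, W = 4298.8652 kJ, Qc = 2611.9698 kJ


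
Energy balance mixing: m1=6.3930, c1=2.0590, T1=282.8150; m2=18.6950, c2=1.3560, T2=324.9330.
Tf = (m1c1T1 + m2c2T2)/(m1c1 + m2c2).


num = 11959.9348
den = 38.5136
Tf = 310.5379 K

310.5379 K


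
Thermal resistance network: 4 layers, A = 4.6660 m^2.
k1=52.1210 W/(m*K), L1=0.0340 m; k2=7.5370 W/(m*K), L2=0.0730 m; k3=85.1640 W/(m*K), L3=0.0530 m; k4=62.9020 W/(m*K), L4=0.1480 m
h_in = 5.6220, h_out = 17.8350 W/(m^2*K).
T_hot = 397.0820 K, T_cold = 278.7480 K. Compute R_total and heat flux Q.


R_conv_in = 1/(5.6220*4.6660) = 0.0381
R_1 = 0.0340/(52.1210*4.6660) = 0.0001
R_2 = 0.0730/(7.5370*4.6660) = 0.0021
R_3 = 0.0530/(85.1640*4.6660) = 0.0001
R_4 = 0.1480/(62.9020*4.6660) = 0.0005
R_conv_out = 1/(17.8350*4.6660) = 0.0120
R_total = 0.0530 K/W
Q = 118.3340 / 0.0530 = 2233.1031 W

R_total = 0.0530 K/W, Q = 2233.1031 W


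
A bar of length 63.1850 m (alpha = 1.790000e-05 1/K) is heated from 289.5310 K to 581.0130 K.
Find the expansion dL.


dT = 291.4820 K
dL = 1.790000e-05 * 63.1850 * 291.4820 = 0.329669 m
L_final = 63.514669 m

dL = 0.329669 m


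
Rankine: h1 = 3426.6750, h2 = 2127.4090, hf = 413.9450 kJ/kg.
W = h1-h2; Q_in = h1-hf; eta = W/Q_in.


W = 1299.2660 kJ/kg
Q_in = 3012.7300 kJ/kg
eta = 0.4313 = 43.1259%

eta = 43.1259%


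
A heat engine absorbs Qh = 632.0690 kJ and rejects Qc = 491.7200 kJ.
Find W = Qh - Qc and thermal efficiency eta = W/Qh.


W = 632.0690 - 491.7200 = 140.3490 kJ
eta = 140.3490 / 632.0690 = 0.2220 = 22.2047%

W = 140.3490 kJ, eta = 22.2047%


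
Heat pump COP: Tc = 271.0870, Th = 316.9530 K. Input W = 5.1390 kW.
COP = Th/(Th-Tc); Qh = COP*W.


COP = 316.9530 / 45.8660 = 6.9104
Qh = 6.9104 * 5.1390 = 35.5126 kW

COP = 6.9104, Qh = 35.5126 kW


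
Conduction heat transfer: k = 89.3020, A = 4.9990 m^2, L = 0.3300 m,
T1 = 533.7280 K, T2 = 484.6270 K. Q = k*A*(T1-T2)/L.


dT = 49.1010 K
Q = 89.3020 * 4.9990 * 49.1010 / 0.3300 = 66423.3415 W

66423.3415 W


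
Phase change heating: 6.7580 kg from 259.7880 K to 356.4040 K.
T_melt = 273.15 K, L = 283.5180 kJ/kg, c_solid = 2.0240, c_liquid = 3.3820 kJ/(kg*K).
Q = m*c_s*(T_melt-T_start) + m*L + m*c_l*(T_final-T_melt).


Q1 (sensible, solid) = 6.7580 * 2.0240 * 13.3620 = 182.7680 kJ
Q2 (latent) = 6.7580 * 283.5180 = 1916.0146 kJ
Q3 (sensible, liquid) = 6.7580 * 3.3820 * 83.2540 = 1902.8165 kJ
Q_total = 4001.5991 kJ

4001.5991 kJ


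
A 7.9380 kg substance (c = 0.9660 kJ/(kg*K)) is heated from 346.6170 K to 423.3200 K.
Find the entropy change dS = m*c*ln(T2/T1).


T2/T1 = 1.2213
ln(T2/T1) = 0.1999
dS = 7.9380 * 0.9660 * 0.1999 = 1.5329 kJ/K

1.5329 kJ/K


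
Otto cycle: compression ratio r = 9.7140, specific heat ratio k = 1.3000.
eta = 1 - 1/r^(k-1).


r^(k-1) = 1.9780
eta = 1 - 1/1.9780 = 0.4944 = 49.4431%

49.4431%


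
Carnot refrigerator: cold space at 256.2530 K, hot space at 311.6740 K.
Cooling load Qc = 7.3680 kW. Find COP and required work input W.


COP = 256.2530 / 55.4210 = 4.6238
W = 7.3680 / 4.6238 = 1.5935 kW

COP = 4.6238, W = 1.5935 kW


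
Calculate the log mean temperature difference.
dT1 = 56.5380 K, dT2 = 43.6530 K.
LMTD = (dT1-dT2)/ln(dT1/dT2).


dT1/dT2 = 1.2952
ln(dT1/dT2) = 0.2586
LMTD = 12.8850 / 0.2586 = 49.8181 K

49.8181 K


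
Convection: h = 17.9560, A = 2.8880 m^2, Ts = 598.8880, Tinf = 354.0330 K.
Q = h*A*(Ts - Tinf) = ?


dT = 244.8550 K
Q = 17.9560 * 2.8880 * 244.8550 = 12697.4281 W

12697.4281 W


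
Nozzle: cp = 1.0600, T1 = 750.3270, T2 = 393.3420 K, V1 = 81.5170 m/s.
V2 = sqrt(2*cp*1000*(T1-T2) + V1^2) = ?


dT = 356.9850 K
2*cp*1000*dT = 756808.2000
V1^2 = 6645.0213
V2 = sqrt(763453.2213) = 873.7581 m/s

873.7581 m/s


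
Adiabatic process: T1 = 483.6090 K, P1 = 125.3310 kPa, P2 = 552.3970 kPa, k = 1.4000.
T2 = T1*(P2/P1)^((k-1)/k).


(k-1)/k = 0.2857
(P2/P1)^exp = 1.5278
T2 = 483.6090 * 1.5278 = 738.8384 K

738.8384 K


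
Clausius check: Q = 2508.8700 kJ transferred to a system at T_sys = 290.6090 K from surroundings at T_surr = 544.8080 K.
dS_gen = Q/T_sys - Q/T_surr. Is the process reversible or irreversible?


dS_sys = 2508.8700/290.6090 = 8.6331 kJ/K
dS_surr = -2508.8700/544.8080 = -4.6051 kJ/K
dS_gen = 8.6331 - 4.6051 = 4.0281 kJ/K (irreversible)

dS_gen = 4.0281 kJ/K, irreversible


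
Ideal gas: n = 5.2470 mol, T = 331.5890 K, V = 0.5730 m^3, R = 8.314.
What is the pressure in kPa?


P = nRT/V = 5.2470 * 8.314 * 331.5890 / 0.5730
= 14465.0920 / 0.5730 = 25244.4886 Pa = 25.2445 kPa

25.2445 kPa


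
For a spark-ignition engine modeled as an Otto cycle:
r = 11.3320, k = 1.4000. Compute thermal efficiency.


r^(k-1) = 2.6407
eta = 1 - 1/2.6407 = 0.6213 = 62.1316%

62.1316%


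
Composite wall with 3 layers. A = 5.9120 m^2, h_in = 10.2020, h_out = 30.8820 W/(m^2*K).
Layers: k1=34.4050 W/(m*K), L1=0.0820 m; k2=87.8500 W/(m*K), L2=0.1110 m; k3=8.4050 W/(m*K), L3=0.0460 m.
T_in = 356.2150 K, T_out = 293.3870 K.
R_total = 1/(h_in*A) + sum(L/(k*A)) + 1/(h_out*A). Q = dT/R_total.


R_conv_in = 1/(10.2020*5.9120) = 0.0166
R_1 = 0.0820/(34.4050*5.9120) = 0.0004
R_2 = 0.1110/(87.8500*5.9120) = 0.0002
R_3 = 0.0460/(8.4050*5.9120) = 0.0009
R_conv_out = 1/(30.8820*5.9120) = 0.0055
R_total = 0.0236 K/W
Q = 62.8280 / 0.0236 = 2662.2426 W

R_total = 0.0236 K/W, Q = 2662.2426 W


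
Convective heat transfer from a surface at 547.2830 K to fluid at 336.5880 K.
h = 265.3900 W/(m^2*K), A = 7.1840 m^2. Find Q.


dT = 210.6950 K
Q = 265.3900 * 7.1840 * 210.6950 = 401703.0300 W

401703.0300 W


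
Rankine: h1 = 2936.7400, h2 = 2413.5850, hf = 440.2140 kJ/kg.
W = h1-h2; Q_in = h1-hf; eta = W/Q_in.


W = 523.1550 kJ/kg
Q_in = 2496.5260 kJ/kg
eta = 0.2096 = 20.9553%

eta = 20.9553%


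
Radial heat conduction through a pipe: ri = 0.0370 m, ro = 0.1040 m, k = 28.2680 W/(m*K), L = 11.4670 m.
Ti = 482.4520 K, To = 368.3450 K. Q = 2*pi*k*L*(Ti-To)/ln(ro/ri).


dT = 114.1070 K
ln(ro/ri) = 1.0335
Q = 2*pi*28.2680*11.4670*114.1070 / 1.0335 = 224873.3147 W

224873.3147 W


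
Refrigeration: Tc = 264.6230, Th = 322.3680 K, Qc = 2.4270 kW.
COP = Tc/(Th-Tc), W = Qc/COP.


COP = 264.6230 / 57.7450 = 4.5826
W = 2.4270 / 4.5826 = 0.5296 kW

COP = 4.5826, W = 0.5296 kW


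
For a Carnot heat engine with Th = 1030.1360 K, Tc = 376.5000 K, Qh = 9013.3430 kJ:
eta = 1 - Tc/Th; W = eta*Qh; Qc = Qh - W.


eta = 1 - 376.5000/1030.1360 = 0.6345
W = 0.6345 * 9013.3430 = 5719.0948 kJ
Qc = 9013.3430 - 5719.0948 = 3294.2482 kJ

eta = 63.4514%, W = 5719.0948 kJ, Qc = 3294.2482 kJ


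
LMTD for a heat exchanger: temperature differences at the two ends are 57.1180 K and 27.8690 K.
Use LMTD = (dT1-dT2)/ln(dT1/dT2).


dT1/dT2 = 2.0495
ln(dT1/dT2) = 0.7176
LMTD = 29.2490 / 0.7176 = 40.7592 K

40.7592 K


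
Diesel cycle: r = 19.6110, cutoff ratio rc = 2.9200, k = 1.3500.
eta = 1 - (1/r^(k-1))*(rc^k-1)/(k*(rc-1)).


r^(k-1) = 2.8338
rc^k = 4.2488
eta = 0.5577 = 55.7703%

55.7703%


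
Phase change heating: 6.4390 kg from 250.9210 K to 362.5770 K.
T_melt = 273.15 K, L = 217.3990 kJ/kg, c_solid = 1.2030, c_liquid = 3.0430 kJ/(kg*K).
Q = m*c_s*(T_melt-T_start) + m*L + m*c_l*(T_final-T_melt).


Q1 (sensible, solid) = 6.4390 * 1.2030 * 22.2290 = 172.1884 kJ
Q2 (latent) = 6.4390 * 217.3990 = 1399.8322 kJ
Q3 (sensible, liquid) = 6.4390 * 3.0430 * 89.4270 = 1752.2216 kJ
Q_total = 3324.2422 kJ

3324.2422 kJ


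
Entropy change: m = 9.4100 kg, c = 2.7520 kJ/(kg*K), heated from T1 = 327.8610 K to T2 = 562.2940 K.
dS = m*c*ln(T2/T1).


T2/T1 = 1.7150
ln(T2/T1) = 0.5394
dS = 9.4100 * 2.7520 * 0.5394 = 13.9694 kJ/K

13.9694 kJ/K


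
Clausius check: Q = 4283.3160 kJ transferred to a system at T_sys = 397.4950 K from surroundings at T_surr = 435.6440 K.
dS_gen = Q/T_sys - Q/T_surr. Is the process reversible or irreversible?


dS_sys = 4283.3160/397.4950 = 10.7758 kJ/K
dS_surr = -4283.3160/435.6440 = -9.8321 kJ/K
dS_gen = 10.7758 - 9.8321 = 0.9436 kJ/K (irreversible)

dS_gen = 0.9436 kJ/K, irreversible


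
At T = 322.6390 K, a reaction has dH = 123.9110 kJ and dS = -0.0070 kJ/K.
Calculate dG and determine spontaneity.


T*dS = 322.6390 * -0.0070 = -2.2585 kJ
dG = 123.9110 + 2.2585 = 126.1695 kJ (non-spontaneous)

dG = 126.1695 kJ, non-spontaneous


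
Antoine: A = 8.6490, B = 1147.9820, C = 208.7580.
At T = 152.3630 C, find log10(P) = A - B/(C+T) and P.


C+T = 361.1210
B/(C+T) = 3.1789
log10(P) = 8.6490 - 3.1789 = 5.4701
P = 10^5.4701 = 295161.6824 mmHg

295161.6824 mmHg


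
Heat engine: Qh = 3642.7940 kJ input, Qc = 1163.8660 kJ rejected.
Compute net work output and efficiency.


W = 3642.7940 - 1163.8660 = 2478.9280 kJ
eta = 2478.9280 / 3642.7940 = 0.6805 = 68.0502%

W = 2478.9280 kJ, eta = 68.0502%


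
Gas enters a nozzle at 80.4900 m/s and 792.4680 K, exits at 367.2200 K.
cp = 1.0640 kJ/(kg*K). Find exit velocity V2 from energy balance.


dT = 425.2480 K
2*cp*1000*dT = 904927.7440
V1^2 = 6478.6401
V2 = sqrt(911406.3841) = 954.6761 m/s

954.6761 m/s


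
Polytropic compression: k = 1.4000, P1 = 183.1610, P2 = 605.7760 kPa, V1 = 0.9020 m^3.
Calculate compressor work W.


(k-1)/k = 0.2857
(P2/P1)^exp = 1.4074
W = 3.5000 * 183.1610 * 0.9020 * (1.4074 - 1) = 235.5841 kJ

235.5841 kJ


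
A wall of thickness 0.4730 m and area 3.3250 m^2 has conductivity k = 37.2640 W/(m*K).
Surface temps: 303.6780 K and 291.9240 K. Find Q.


dT = 11.7540 K
Q = 37.2640 * 3.3250 * 11.7540 / 0.4730 = 3078.9715 W

3078.9715 W


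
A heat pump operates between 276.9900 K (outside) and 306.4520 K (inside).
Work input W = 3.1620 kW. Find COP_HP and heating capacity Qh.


COP = 306.4520 / 29.4620 = 10.4016
Qh = 10.4016 * 3.1620 = 32.8899 kW

COP = 10.4016, Qh = 32.8899 kW


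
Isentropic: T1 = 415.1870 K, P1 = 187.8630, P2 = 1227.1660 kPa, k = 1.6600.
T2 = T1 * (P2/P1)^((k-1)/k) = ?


(k-1)/k = 0.3976
(P2/P1)^exp = 2.1089
T2 = 415.1870 * 2.1089 = 875.5976 K

875.5976 K


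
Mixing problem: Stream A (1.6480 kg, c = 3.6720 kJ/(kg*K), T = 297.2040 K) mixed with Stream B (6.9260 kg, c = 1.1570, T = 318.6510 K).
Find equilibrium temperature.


num = 4351.9891
den = 14.0648
Tf = 309.4233 K

309.4233 K


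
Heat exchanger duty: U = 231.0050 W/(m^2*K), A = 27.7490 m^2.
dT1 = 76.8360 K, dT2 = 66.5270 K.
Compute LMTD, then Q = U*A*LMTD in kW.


LMTD = 71.5578 K
Q = 231.0050 * 27.7490 * 71.5578 = 458696.6487 W = 458.6966 kW

458.6966 kW


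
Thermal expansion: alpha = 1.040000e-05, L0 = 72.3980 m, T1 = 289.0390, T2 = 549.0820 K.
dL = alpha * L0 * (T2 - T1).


dT = 260.0430 K
dL = 1.040000e-05 * 72.3980 * 260.0430 = 0.195797 m
L_final = 72.593797 m

dL = 0.195797 m


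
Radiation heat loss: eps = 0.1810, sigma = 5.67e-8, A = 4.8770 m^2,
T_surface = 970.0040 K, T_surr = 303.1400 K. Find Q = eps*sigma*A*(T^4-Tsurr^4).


T^4 = 8.8531e+11
Tsurr^4 = 8.4445e+09
Q = 0.1810 * 5.67e-8 * 4.8770 * 8.7686e+11 = 43888.0313 W

43888.0313 W


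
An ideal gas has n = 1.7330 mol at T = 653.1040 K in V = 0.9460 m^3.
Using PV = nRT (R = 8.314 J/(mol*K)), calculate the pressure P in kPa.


P = nRT/V = 1.7330 * 8.314 * 653.1040 / 0.9460
= 9410.0282 / 0.9460 = 9947.1757 Pa = 9.9472 kPa

9.9472 kPa


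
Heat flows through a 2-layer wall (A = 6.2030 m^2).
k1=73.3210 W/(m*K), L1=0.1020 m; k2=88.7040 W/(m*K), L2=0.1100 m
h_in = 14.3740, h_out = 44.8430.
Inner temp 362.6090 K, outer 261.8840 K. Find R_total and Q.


R_conv_in = 1/(14.3740*6.2030) = 0.0112
R_1 = 0.1020/(73.3210*6.2030) = 0.0002
R_2 = 0.1100/(88.7040*6.2030) = 0.0002
R_conv_out = 1/(44.8430*6.2030) = 0.0036
R_total = 0.0152 K/W
Q = 100.7250 / 0.0152 = 6611.5191 W

R_total = 0.0152 K/W, Q = 6611.5191 W


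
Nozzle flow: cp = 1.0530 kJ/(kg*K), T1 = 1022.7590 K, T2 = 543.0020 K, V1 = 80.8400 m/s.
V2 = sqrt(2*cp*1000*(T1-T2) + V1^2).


dT = 479.7570 K
2*cp*1000*dT = 1010368.2420
V1^2 = 6535.1056
V2 = sqrt(1016903.3476) = 1008.4163 m/s

1008.4163 m/s


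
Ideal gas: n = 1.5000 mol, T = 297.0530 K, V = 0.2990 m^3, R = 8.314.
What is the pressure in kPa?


P = nRT/V = 1.5000 * 8.314 * 297.0530 / 0.2990
= 3704.5480 / 0.2990 = 12389.7925 Pa = 12.3898 kPa

12.3898 kPa


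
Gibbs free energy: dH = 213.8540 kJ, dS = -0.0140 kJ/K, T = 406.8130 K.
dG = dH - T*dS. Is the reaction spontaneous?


T*dS = 406.8130 * -0.0140 = -5.6954 kJ
dG = 213.8540 + 5.6954 = 219.5494 kJ (non-spontaneous)

dG = 219.5494 kJ, non-spontaneous


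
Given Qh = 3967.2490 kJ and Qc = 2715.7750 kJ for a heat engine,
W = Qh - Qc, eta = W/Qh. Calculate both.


W = 3967.2490 - 2715.7750 = 1251.4740 kJ
eta = 1251.4740 / 3967.2490 = 0.3155 = 31.5451%

W = 1251.4740 kJ, eta = 31.5451%


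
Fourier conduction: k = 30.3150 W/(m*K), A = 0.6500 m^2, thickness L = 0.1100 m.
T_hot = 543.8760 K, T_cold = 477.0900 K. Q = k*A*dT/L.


dT = 66.7860 K
Q = 30.3150 * 0.6500 * 66.7860 / 0.1100 = 11963.6494 W

11963.6494 W


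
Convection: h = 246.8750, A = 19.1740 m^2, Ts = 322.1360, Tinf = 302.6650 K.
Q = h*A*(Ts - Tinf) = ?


dT = 19.4710 K
Q = 246.8750 * 19.1740 * 19.4710 = 92167.5605 W

92167.5605 W


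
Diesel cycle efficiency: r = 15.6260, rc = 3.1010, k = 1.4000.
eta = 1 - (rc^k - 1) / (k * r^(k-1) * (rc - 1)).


r^(k-1) = 3.0029
rc^k = 4.8764
eta = 0.5611 = 56.1127%

56.1127%


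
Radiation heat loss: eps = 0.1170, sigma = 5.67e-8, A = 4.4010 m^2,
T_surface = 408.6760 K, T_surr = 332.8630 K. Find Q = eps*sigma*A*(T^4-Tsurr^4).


T^4 = 2.7894e+10
Tsurr^4 = 1.2276e+10
Q = 0.1170 * 5.67e-8 * 4.4010 * 1.5618e+10 = 455.9864 W

455.9864 W


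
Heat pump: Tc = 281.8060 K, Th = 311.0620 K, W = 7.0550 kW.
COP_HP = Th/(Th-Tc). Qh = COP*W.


COP = 311.0620 / 29.2560 = 10.6324
Qh = 10.6324 * 7.0550 = 75.0117 kW

COP = 10.6324, Qh = 75.0117 kW


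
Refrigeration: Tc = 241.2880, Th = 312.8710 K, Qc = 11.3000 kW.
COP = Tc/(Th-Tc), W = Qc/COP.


COP = 241.2880 / 71.5830 = 3.3707
W = 11.3000 / 3.3707 = 3.3524 kW

COP = 3.3707, W = 3.3524 kW


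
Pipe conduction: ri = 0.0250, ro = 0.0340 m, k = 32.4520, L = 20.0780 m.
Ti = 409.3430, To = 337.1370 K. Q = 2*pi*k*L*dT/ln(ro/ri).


dT = 72.2060 K
ln(ro/ri) = 0.3075
Q = 2*pi*32.4520*20.0780*72.2060 / 0.3075 = 961372.2059 W

961372.2059 W


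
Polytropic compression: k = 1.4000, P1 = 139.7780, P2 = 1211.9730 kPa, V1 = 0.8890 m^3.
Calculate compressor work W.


(k-1)/k = 0.2857
(P2/P1)^exp = 1.8536
W = 3.5000 * 139.7780 * 0.8890 * (1.8536 - 1) = 371.2460 kJ

371.2460 kJ


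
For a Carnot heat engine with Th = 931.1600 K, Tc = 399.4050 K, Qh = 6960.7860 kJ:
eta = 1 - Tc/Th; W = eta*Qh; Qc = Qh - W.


eta = 1 - 399.4050/931.1600 = 0.5711
W = 0.5711 * 6960.7860 = 3975.0771 kJ
Qc = 6960.7860 - 3975.0771 = 2985.7089 kJ

eta = 57.1067%, W = 3975.0771 kJ, Qc = 2985.7089 kJ


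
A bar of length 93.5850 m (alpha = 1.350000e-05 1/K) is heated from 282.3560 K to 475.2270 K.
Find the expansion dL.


dT = 192.8710 K
dL = 1.350000e-05 * 93.5850 * 192.8710 = 0.243673 m
L_final = 93.828673 m

dL = 0.243673 m


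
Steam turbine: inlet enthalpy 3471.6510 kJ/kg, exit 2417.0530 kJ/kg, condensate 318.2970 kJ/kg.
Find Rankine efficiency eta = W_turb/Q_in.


W = 1054.5980 kJ/kg
Q_in = 3153.3540 kJ/kg
eta = 0.3344 = 33.4437%

eta = 33.4437%


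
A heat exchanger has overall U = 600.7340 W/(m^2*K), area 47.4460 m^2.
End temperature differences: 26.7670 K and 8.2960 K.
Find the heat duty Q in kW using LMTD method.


LMTD = 15.7684 K
Q = 600.7340 * 47.4460 * 15.7684 = 449436.5334 W = 449.4365 kW

449.4365 kW


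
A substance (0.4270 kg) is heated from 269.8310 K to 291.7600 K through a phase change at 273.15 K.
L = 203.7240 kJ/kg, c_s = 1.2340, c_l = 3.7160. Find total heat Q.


Q1 (sensible, solid) = 0.4270 * 1.2340 * 3.3190 = 1.7488 kJ
Q2 (latent) = 0.4270 * 203.7240 = 86.9901 kJ
Q3 (sensible, liquid) = 0.4270 * 3.7160 * 18.6100 = 29.5291 kJ
Q_total = 118.2681 kJ

118.2681 kJ


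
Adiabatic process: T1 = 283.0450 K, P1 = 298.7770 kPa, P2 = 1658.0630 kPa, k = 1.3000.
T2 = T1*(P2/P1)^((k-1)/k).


(k-1)/k = 0.2308
(P2/P1)^exp = 1.4851
T2 = 283.0450 * 1.4851 = 420.3455 K

420.3455 K


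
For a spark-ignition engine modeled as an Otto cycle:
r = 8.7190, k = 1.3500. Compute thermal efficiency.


r^(k-1) = 2.1338
eta = 1 - 1/2.1338 = 0.5314 = 53.1363%

53.1363%


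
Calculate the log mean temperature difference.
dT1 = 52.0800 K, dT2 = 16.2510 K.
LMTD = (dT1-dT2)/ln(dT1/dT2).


dT1/dT2 = 3.2047
ln(dT1/dT2) = 1.1646
LMTD = 35.8290 / 1.1646 = 30.7644 K

30.7644 K


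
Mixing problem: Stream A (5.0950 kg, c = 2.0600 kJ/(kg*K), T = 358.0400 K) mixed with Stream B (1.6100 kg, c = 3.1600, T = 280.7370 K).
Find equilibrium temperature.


num = 5186.1580
den = 15.5833
Tf = 332.8023 K

332.8023 K


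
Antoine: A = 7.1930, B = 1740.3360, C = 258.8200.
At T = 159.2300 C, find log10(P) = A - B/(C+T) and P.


C+T = 418.0500
B/(C+T) = 4.1630
log10(P) = 7.1930 - 4.1630 = 3.0300
P = 10^3.0300 = 1071.5556 mmHg

1071.5556 mmHg


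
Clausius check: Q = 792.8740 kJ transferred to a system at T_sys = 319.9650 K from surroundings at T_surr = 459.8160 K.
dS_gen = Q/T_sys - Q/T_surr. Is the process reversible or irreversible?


dS_sys = 792.8740/319.9650 = 2.4780 kJ/K
dS_surr = -792.8740/459.8160 = -1.7243 kJ/K
dS_gen = 2.4780 - 1.7243 = 0.7537 kJ/K (irreversible)

dS_gen = 0.7537 kJ/K, irreversible


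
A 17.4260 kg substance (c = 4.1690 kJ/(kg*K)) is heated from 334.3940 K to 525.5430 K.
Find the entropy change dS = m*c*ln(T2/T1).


T2/T1 = 1.5716
ln(T2/T1) = 0.4521
dS = 17.4260 * 4.1690 * 0.4521 = 32.8455 kJ/K

32.8455 kJ/K


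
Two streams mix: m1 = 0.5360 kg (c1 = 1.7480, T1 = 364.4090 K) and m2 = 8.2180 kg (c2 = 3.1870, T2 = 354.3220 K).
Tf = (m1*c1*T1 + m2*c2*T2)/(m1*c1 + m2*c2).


num = 9621.3896
den = 27.1277
Tf = 354.6704 K

354.6704 K


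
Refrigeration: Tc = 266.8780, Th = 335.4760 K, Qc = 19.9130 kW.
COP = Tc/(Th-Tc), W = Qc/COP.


COP = 266.8780 / 68.5980 = 3.8905
W = 19.9130 / 3.8905 = 5.1184 kW

COP = 3.8905, W = 5.1184 kW


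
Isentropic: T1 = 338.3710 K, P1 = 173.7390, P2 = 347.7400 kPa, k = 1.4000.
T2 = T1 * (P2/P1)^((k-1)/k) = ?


(k-1)/k = 0.2857
(P2/P1)^exp = 1.2193
T2 = 338.3710 * 1.2193 = 412.5677 K

412.5677 K


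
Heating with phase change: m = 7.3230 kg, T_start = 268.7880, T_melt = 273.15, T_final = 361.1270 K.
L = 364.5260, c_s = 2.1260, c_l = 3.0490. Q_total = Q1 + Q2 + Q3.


Q1 (sensible, solid) = 7.3230 * 2.1260 * 4.3620 = 67.9107 kJ
Q2 (latent) = 7.3230 * 364.5260 = 2669.4239 kJ
Q3 (sensible, liquid) = 7.3230 * 3.0490 * 87.9770 = 1964.3352 kJ
Q_total = 4701.6698 kJ

4701.6698 kJ


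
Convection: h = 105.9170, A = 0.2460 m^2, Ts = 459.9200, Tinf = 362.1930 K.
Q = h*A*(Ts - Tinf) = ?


dT = 97.7270 K
Q = 105.9170 * 0.2460 * 97.7270 = 2546.3339 W

2546.3339 W


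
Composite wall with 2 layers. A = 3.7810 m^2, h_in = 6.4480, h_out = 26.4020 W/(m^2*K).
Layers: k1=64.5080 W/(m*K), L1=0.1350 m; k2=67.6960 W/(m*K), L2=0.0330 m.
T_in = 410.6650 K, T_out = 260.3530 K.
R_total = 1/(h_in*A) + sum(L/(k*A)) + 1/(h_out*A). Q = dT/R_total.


R_conv_in = 1/(6.4480*3.7810) = 0.0410
R_1 = 0.1350/(64.5080*3.7810) = 0.0006
R_2 = 0.0330/(67.6960*3.7810) = 0.0001
R_conv_out = 1/(26.4020*3.7810) = 0.0100
R_total = 0.0517 K/W
Q = 150.3120 / 0.0517 = 2906.4178 W

R_total = 0.0517 K/W, Q = 2906.4178 W


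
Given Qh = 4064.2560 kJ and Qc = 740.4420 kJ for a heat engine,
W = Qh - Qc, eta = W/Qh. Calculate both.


W = 4064.2560 - 740.4420 = 3323.8140 kJ
eta = 3323.8140 / 4064.2560 = 0.8178 = 81.7816%

W = 3323.8140 kJ, eta = 81.7816%


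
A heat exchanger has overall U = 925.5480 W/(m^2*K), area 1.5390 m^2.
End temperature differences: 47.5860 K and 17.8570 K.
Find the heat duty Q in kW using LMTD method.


LMTD = 30.3313 K
Q = 925.5480 * 1.5390 * 30.3313 = 43204.4439 W = 43.2044 kW

43.2044 kW


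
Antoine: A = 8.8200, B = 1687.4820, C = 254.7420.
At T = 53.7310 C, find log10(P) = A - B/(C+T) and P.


C+T = 308.4730
B/(C+T) = 5.4704
log10(P) = 8.8200 - 5.4704 = 3.3496
P = 10^3.3496 = 2236.4715 mmHg

2236.4715 mmHg


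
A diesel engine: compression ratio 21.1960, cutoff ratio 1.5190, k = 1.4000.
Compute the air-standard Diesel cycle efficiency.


r^(k-1) = 3.3924
rc^k = 1.7955
eta = 0.6773 = 67.7275%

67.7275%


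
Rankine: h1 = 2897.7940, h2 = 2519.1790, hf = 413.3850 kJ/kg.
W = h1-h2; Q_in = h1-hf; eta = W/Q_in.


W = 378.6150 kJ/kg
Q_in = 2484.4090 kJ/kg
eta = 0.1524 = 15.2396%

eta = 15.2396%


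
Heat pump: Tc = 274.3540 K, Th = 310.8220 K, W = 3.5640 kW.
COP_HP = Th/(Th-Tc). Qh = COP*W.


COP = 310.8220 / 36.4680 = 8.5231
Qh = 8.5231 * 3.5640 = 30.3765 kW

COP = 8.5231, Qh = 30.3765 kW


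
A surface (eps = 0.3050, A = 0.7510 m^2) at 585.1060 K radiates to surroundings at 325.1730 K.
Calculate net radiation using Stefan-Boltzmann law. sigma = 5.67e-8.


T^4 = 1.1720e+11
Tsurr^4 = 1.1180e+10
Q = 0.3050 * 5.67e-8 * 0.7510 * 1.0602e+11 = 1376.9579 W

1376.9579 W


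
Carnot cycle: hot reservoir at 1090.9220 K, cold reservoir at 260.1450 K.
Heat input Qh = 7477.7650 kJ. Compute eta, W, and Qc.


eta = 1 - 260.1450/1090.9220 = 0.7615
W = 0.7615 * 7477.7650 = 5694.5915 kJ
Qc = 7477.7650 - 5694.5915 = 1783.1735 kJ

eta = 76.1537%, W = 5694.5915 kJ, Qc = 1783.1735 kJ


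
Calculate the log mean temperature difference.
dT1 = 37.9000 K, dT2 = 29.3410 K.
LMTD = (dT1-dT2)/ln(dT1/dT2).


dT1/dT2 = 1.2917
ln(dT1/dT2) = 0.2560
LMTD = 8.5590 / 0.2560 = 33.4381 K

33.4381 K


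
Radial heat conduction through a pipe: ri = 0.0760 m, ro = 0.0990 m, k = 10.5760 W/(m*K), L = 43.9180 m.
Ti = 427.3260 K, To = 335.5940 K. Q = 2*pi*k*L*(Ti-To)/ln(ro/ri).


dT = 91.7320 K
ln(ro/ri) = 0.2644
Q = 2*pi*10.5760*43.9180*91.7320 / 0.2644 = 1012570.8844 W

1012570.8844 W


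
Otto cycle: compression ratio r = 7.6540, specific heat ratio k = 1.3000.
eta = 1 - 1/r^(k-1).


r^(k-1) = 1.8415
eta = 1 - 1/1.8415 = 0.4570 = 45.6958%

45.6958%


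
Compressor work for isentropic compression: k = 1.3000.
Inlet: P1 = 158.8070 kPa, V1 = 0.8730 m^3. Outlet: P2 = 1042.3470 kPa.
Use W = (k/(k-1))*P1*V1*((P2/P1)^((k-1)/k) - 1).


(k-1)/k = 0.2308
(P2/P1)^exp = 1.5437
W = 4.3333 * 158.8070 * 0.8730 * (1.5437 - 1) = 326.6551 kJ

326.6551 kJ


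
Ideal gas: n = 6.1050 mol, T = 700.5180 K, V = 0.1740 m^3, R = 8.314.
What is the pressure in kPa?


P = nRT/V = 6.1050 * 8.314 * 700.5180 / 0.1740
= 35556.1711 / 0.1740 = 204345.8110 Pa = 204.3458 kPa

204.3458 kPa


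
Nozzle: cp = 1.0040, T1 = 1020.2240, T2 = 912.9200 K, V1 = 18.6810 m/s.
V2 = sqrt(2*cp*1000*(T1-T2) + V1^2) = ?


dT = 107.3040 K
2*cp*1000*dT = 215466.4320
V1^2 = 348.9798
V2 = sqrt(215815.4118) = 464.5594 m/s

464.5594 m/s


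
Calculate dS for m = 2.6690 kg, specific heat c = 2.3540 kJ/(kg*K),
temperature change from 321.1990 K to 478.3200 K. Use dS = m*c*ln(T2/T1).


T2/T1 = 1.4892
ln(T2/T1) = 0.3982
dS = 2.6690 * 2.3540 * 0.3982 = 2.5019 kJ/K

2.5019 kJ/K


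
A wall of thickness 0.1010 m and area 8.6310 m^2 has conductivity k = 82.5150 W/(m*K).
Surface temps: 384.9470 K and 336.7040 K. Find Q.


dT = 48.2430 K
Q = 82.5150 * 8.6310 * 48.2430 / 0.1010 = 340178.5718 W

340178.5718 W


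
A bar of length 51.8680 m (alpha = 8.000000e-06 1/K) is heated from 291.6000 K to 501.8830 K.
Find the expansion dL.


dT = 210.2830 K
dL = 8.000000e-06 * 51.8680 * 210.2830 = 0.087256 m
L_final = 51.955256 m

dL = 0.087256 m


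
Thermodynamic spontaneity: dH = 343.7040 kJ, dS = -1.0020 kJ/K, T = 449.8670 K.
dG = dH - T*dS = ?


T*dS = 449.8670 * -1.0020 = -450.7667 kJ
dG = 343.7040 + 450.7667 = 794.4707 kJ (non-spontaneous)

dG = 794.4707 kJ, non-spontaneous


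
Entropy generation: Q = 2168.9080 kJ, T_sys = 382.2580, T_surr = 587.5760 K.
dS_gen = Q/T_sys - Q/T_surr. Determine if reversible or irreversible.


dS_sys = 2168.9080/382.2580 = 5.6739 kJ/K
dS_surr = -2168.9080/587.5760 = -3.6913 kJ/K
dS_gen = 5.6739 - 3.6913 = 1.9827 kJ/K (irreversible)

dS_gen = 1.9827 kJ/K, irreversible


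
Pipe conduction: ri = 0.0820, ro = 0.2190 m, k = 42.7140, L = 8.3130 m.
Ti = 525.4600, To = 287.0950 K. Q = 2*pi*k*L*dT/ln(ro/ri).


dT = 238.3650 K
ln(ro/ri) = 0.9824
Q = 2*pi*42.7140*8.3130*238.3650 / 0.9824 = 541356.0964 W

541356.0964 W


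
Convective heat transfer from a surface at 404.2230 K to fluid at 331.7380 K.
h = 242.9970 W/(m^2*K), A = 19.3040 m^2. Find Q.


dT = 72.4850 K
Q = 242.9970 * 19.3040 * 72.4850 = 340013.6592 W

340013.6592 W


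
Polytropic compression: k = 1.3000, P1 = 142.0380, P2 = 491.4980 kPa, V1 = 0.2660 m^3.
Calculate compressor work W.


(k-1)/k = 0.2308
(P2/P1)^exp = 1.3317
W = 4.3333 * 142.0380 * 0.2660 * (1.3317 - 1) = 54.3094 kJ

54.3094 kJ


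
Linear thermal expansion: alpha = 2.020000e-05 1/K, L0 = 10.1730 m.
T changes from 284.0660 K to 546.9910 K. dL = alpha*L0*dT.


dT = 262.9250 K
dL = 2.020000e-05 * 10.1730 * 262.9250 = 0.054030 m
L_final = 10.227030 m

dL = 0.054030 m


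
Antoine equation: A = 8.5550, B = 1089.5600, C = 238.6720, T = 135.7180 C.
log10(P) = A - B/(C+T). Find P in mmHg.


C+T = 374.3900
B/(C+T) = 2.9102
log10(P) = 8.5550 - 2.9102 = 5.6448
P = 10^5.6448 = 441339.3966 mmHg

441339.3966 mmHg


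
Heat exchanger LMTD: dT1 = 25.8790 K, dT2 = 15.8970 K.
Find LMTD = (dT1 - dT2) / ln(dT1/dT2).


dT1/dT2 = 1.6279
ln(dT1/dT2) = 0.4873
LMTD = 9.9820 / 0.4873 = 20.4842 K

20.4842 K


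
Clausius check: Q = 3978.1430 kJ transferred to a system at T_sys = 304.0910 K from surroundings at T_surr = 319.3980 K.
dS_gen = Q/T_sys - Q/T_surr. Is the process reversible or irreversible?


dS_sys = 3978.1430/304.0910 = 13.0821 kJ/K
dS_surr = -3978.1430/319.3980 = -12.4551 kJ/K
dS_gen = 13.0821 - 12.4551 = 0.6270 kJ/K (irreversible)

dS_gen = 0.6270 kJ/K, irreversible


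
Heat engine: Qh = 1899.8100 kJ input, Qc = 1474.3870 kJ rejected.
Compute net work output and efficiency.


W = 1899.8100 - 1474.3870 = 425.4230 kJ
eta = 425.4230 / 1899.8100 = 0.2239 = 22.3929%

W = 425.4230 kJ, eta = 22.3929%


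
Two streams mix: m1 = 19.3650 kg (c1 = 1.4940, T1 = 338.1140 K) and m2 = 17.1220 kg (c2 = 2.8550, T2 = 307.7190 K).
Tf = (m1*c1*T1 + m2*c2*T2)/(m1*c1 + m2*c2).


num = 24824.4042
den = 77.8146
Tf = 319.0198 K

319.0198 K


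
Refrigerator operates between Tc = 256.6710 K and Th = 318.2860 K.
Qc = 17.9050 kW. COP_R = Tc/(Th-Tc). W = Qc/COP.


COP = 256.6710 / 61.6150 = 4.1657
W = 17.9050 / 4.1657 = 4.2982 kW

COP = 4.1657, W = 4.2982 kW


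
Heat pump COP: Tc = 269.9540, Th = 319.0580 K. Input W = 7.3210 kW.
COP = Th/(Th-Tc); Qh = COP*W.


COP = 319.0580 / 49.1040 = 6.4976
Qh = 6.4976 * 7.3210 = 47.5689 kW

COP = 6.4976, Qh = 47.5689 kW


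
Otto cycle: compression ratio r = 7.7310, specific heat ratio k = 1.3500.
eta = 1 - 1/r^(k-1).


r^(k-1) = 2.0459
eta = 1 - 1/2.0459 = 0.5112 = 51.1215%

51.1215%


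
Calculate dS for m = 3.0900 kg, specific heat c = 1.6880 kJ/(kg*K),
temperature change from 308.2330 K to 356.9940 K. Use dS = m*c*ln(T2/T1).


T2/T1 = 1.1582
ln(T2/T1) = 0.1469
dS = 3.0900 * 1.6880 * 0.1469 = 0.7660 kJ/K

0.7660 kJ/K


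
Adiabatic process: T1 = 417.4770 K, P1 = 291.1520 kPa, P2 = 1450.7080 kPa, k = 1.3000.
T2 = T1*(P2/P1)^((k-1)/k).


(k-1)/k = 0.2308
(P2/P1)^exp = 1.4486
T2 = 417.4770 * 1.4486 = 604.7626 K

604.7626 K


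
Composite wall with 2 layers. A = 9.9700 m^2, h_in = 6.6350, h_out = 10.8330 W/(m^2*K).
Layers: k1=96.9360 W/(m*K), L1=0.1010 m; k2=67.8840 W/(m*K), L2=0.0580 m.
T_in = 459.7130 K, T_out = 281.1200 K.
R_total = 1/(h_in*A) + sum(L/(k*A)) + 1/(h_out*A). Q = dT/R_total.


R_conv_in = 1/(6.6350*9.9700) = 0.0151
R_1 = 0.1010/(96.9360*9.9700) = 0.0001
R_2 = 0.0580/(67.8840*9.9700) = 8.5697e-05
R_conv_out = 1/(10.8330*9.9700) = 0.0093
R_total = 0.0246 K/W
Q = 178.5930 / 0.0246 = 7269.9337 W

R_total = 0.0246 K/W, Q = 7269.9337 W


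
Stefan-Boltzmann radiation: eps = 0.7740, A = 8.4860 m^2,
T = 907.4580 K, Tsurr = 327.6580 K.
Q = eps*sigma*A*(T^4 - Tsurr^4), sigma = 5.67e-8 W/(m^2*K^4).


T^4 = 6.7812e+11
Tsurr^4 = 1.1526e+10
Q = 0.7740 * 5.67e-8 * 8.4860 * 6.6659e+11 = 248249.2492 W

248249.2492 W


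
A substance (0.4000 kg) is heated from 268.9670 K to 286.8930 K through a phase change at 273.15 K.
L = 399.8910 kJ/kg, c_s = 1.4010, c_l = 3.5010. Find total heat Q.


Q1 (sensible, solid) = 0.4000 * 1.4010 * 4.1830 = 2.3442 kJ
Q2 (latent) = 0.4000 * 399.8910 = 159.9564 kJ
Q3 (sensible, liquid) = 0.4000 * 3.5010 * 13.7430 = 19.2457 kJ
Q_total = 181.5463 kJ

181.5463 kJ


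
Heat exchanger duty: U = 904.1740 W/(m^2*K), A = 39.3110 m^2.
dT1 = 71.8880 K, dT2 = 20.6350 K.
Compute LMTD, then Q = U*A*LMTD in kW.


LMTD = 41.0641 K
Q = 904.1740 * 39.3110 * 41.0641 = 1459583.0625 W = 1459.5831 kW

1459.5831 kW


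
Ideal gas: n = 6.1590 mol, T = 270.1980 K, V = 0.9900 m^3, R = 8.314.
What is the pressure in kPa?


P = nRT/V = 6.1590 * 8.314 * 270.1980 / 0.9900
= 13835.7388 / 0.9900 = 13975.4937 Pa = 13.9755 kPa

13.9755 kPa


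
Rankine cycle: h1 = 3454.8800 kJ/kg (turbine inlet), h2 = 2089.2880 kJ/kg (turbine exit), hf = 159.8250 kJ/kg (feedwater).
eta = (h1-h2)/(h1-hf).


W = 1365.5920 kJ/kg
Q_in = 3295.0550 kJ/kg
eta = 0.4144 = 41.4437%

eta = 41.4437%


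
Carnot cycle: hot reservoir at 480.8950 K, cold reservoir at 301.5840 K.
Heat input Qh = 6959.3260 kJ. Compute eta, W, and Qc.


eta = 1 - 301.5840/480.8950 = 0.3729
W = 0.3729 * 6959.3260 = 2594.9193 kJ
Qc = 6959.3260 - 2594.9193 = 4364.4067 kJ

eta = 37.2869%, W = 2594.9193 kJ, Qc = 4364.4067 kJ


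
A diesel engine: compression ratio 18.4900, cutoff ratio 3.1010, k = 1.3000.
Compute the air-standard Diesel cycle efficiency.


r^(k-1) = 2.3993
rc^k = 4.3546
eta = 0.4881 = 48.8088%

48.8088%


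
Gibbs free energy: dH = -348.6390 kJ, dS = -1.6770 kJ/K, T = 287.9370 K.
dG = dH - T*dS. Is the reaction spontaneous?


T*dS = 287.9370 * -1.6770 = -482.8703 kJ
dG = -348.6390 + 482.8703 = 134.2313 kJ (non-spontaneous)

dG = 134.2313 kJ, non-spontaneous


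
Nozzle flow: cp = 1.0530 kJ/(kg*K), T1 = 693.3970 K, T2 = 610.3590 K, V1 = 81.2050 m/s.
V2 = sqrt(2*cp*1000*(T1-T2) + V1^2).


dT = 83.0380 K
2*cp*1000*dT = 174878.0280
V1^2 = 6594.2520
V2 = sqrt(181472.2800) = 425.9956 m/s

425.9956 m/s


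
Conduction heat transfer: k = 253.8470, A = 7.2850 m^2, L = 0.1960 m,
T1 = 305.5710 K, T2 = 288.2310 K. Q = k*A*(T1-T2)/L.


dT = 17.3400 K
Q = 253.8470 * 7.2850 * 17.3400 / 0.1960 = 163604.2620 W

163604.2620 W


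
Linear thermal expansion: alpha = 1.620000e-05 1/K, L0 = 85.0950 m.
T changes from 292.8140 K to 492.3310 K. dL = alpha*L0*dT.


dT = 199.5170 K
dL = 1.620000e-05 * 85.0950 * 199.5170 = 0.275042 m
L_final = 85.370042 m

dL = 0.275042 m


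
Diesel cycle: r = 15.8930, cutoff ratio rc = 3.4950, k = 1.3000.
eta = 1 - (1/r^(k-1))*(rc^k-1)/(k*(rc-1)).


r^(k-1) = 2.2928
rc^k = 5.0872
eta = 0.4504 = 45.0392%

45.0392%


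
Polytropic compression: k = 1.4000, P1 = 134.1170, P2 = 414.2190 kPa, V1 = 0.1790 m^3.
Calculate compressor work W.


(k-1)/k = 0.2857
(P2/P1)^exp = 1.3802
W = 3.5000 * 134.1170 * 0.1790 * (1.3802 - 1) = 31.9422 kJ

31.9422 kJ


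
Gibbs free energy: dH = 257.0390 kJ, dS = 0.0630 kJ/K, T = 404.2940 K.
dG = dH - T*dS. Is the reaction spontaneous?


T*dS = 404.2940 * 0.0630 = 25.4705 kJ
dG = 257.0390 - 25.4705 = 231.5685 kJ (non-spontaneous)

dG = 231.5685 kJ, non-spontaneous


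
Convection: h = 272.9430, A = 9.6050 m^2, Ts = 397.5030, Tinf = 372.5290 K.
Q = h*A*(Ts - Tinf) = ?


dT = 24.9740 K
Q = 272.9430 * 9.6050 * 24.9740 = 65472.2758 W

65472.2758 W


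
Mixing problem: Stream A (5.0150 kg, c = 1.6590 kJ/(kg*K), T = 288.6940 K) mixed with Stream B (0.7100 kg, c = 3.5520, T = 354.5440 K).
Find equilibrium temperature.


num = 3296.0325
den = 10.8418
Tf = 304.0114 K

304.0114 K


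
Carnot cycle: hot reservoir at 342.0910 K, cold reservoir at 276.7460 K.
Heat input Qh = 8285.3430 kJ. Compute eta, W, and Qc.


eta = 1 - 276.7460/342.0910 = 0.1910
W = 0.1910 * 8285.3430 = 1582.6366 kJ
Qc = 8285.3430 - 1582.6366 = 6702.7064 kJ

eta = 19.1016%, W = 1582.6366 kJ, Qc = 6702.7064 kJ


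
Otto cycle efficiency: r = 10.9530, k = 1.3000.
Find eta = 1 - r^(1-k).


r^(k-1) = 2.0505
eta = 1 - 1/2.0505 = 0.5123 = 51.2314%

51.2314%


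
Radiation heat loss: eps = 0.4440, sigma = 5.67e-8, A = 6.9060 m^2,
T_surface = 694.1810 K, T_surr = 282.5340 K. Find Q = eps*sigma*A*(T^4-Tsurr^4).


T^4 = 2.3222e+11
Tsurr^4 = 6.3721e+09
Q = 0.4440 * 5.67e-8 * 6.9060 * 2.2584e+11 = 39264.4642 W

39264.4642 W


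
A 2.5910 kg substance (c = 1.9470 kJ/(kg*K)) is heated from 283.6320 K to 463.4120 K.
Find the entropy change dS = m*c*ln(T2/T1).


T2/T1 = 1.6338
ln(T2/T1) = 0.4909
dS = 2.5910 * 1.9470 * 0.4909 = 2.4766 kJ/K

2.4766 kJ/K


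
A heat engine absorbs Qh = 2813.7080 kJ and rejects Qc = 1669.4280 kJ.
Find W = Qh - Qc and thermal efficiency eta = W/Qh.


W = 2813.7080 - 1669.4280 = 1144.2800 kJ
eta = 1144.2800 / 2813.7080 = 0.4067 = 40.6680%

W = 1144.2800 kJ, eta = 40.6680%


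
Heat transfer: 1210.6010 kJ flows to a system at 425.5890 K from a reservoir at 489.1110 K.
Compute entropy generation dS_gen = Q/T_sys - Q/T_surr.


dS_sys = 1210.6010/425.5890 = 2.8445 kJ/K
dS_surr = -1210.6010/489.1110 = -2.4751 kJ/K
dS_gen = 2.8445 - 2.4751 = 0.3694 kJ/K (irreversible)

dS_gen = 0.3694 kJ/K, irreversible


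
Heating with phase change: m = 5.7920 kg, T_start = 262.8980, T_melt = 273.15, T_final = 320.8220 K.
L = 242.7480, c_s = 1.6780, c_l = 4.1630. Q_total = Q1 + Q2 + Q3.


Q1 (sensible, solid) = 5.7920 * 1.6780 * 10.2520 = 99.6389 kJ
Q2 (latent) = 5.7920 * 242.7480 = 1405.9964 kJ
Q3 (sensible, liquid) = 5.7920 * 4.1630 * 47.6720 = 1149.4718 kJ
Q_total = 2655.1072 kJ

2655.1072 kJ


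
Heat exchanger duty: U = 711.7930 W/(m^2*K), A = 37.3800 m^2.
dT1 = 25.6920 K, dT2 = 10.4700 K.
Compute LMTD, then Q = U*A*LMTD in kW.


LMTD = 16.9573 K
Q = 711.7930 * 37.3800 * 16.9573 = 451180.2993 W = 451.1803 kW

451.1803 kW


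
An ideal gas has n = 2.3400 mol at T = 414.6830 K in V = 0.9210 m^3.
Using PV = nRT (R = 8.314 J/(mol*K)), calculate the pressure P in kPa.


P = nRT/V = 2.3400 * 8.314 * 414.6830 / 0.9210
= 8067.5582 / 0.9210 = 8759.5638 Pa = 8.7596 kPa

8.7596 kPa


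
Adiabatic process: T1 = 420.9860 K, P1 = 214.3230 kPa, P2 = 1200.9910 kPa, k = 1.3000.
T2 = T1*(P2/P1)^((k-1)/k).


(k-1)/k = 0.2308
(P2/P1)^exp = 1.4884
T2 = 420.9860 * 1.4884 = 626.6019 K

626.6019 K


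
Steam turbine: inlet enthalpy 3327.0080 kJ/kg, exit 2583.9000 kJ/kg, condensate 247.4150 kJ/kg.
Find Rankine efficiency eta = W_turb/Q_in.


W = 743.1080 kJ/kg
Q_in = 3079.5930 kJ/kg
eta = 0.2413 = 24.1301%

eta = 24.1301%


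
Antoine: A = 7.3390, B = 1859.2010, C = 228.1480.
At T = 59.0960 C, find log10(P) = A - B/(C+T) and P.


C+T = 287.2440
B/(C+T) = 6.4725
log10(P) = 7.3390 - 6.4725 = 0.8665
P = 10^0.8665 = 7.3528 mmHg

7.3528 mmHg


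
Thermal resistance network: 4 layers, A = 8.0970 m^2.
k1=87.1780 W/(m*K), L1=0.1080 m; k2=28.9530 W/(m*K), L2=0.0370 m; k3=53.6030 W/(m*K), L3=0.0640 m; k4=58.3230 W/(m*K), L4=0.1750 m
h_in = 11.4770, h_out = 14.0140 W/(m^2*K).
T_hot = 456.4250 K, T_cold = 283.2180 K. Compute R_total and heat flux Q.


R_conv_in = 1/(11.4770*8.0970) = 0.0108
R_1 = 0.1080/(87.1780*8.0970) = 0.0002
R_2 = 0.0370/(28.9530*8.0970) = 0.0002
R_3 = 0.0640/(53.6030*8.0970) = 0.0001
R_4 = 0.1750/(58.3230*8.0970) = 0.0004
R_conv_out = 1/(14.0140*8.0970) = 0.0088
R_total = 0.0204 K/W
Q = 173.2070 / 0.0204 = 8489.4871 W

R_total = 0.0204 K/W, Q = 8489.4871 W


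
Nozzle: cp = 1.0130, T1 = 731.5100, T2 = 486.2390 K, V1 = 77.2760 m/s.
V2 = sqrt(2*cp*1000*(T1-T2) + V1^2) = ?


dT = 245.2710 K
2*cp*1000*dT = 496919.0460
V1^2 = 5971.5802
V2 = sqrt(502890.6262) = 709.1478 m/s

709.1478 m/s


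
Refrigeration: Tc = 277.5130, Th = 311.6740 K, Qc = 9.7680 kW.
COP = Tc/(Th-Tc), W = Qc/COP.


COP = 277.5130 / 34.1610 = 8.1237
W = 9.7680 / 8.1237 = 1.2024 kW

COP = 8.1237, W = 1.2024 kW


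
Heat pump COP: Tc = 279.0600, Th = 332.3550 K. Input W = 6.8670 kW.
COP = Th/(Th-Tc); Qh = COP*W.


COP = 332.3550 / 53.2950 = 6.2361
Qh = 6.2361 * 6.8670 = 42.8236 kW

COP = 6.2361, Qh = 42.8236 kW


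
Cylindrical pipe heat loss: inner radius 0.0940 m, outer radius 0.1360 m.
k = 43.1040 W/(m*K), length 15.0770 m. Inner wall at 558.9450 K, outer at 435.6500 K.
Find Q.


dT = 123.2950 K
ln(ro/ri) = 0.3694
Q = 2*pi*43.1040*15.0770*123.2950 / 0.3694 = 1363037.6715 W

1363037.6715 W


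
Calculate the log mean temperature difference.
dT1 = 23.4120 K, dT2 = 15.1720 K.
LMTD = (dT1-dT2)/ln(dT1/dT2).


dT1/dT2 = 1.5431
ln(dT1/dT2) = 0.4338
LMTD = 8.2400 / 0.4338 = 18.9951 K

18.9951 K


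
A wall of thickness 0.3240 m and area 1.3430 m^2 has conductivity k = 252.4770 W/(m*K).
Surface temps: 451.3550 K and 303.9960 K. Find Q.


dT = 147.3590 K
Q = 252.4770 * 1.3430 * 147.3590 / 0.3240 = 154216.0195 W

154216.0195 W


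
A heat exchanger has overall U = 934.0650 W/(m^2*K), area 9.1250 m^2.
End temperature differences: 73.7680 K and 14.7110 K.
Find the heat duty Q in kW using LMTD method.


LMTD = 36.6284 K
Q = 934.0650 * 9.1250 * 36.6284 = 312196.1539 W = 312.1962 kW

312.1962 kW


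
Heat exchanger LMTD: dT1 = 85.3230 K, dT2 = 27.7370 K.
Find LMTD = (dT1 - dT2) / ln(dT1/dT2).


dT1/dT2 = 3.0761
ln(dT1/dT2) = 1.1237
LMTD = 57.5860 / 1.1237 = 51.2478 K

51.2478 K


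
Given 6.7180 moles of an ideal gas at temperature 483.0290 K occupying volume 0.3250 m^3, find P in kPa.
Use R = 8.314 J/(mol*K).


P = nRT/V = 6.7180 * 8.314 * 483.0290 / 0.3250
= 26978.8371 / 0.3250 = 83011.8064 Pa = 83.0118 kPa

83.0118 kPa


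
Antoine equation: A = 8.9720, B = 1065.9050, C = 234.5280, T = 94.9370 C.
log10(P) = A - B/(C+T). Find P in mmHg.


C+T = 329.4650
B/(C+T) = 3.2353
log10(P) = 8.9720 - 3.2353 = 5.7367
P = 10^5.7367 = 545430.9845 mmHg

545430.9845 mmHg


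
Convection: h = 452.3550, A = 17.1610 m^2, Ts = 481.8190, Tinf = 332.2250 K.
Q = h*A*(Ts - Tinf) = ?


dT = 149.5940 K
Q = 452.3550 * 17.1610 * 149.5940 = 1161277.9004 W

1161277.9004 W


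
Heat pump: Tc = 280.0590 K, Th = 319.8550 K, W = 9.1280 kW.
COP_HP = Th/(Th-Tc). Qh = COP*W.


COP = 319.8550 / 39.7960 = 8.0374
Qh = 8.0374 * 9.1280 = 73.3651 kW

COP = 8.0374, Qh = 73.3651 kW


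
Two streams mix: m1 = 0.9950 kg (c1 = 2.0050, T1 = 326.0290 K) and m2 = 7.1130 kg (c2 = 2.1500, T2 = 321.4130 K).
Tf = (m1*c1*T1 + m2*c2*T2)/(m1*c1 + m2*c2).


num = 5565.7726
den = 17.2879
Tf = 321.9457 K

321.9457 K


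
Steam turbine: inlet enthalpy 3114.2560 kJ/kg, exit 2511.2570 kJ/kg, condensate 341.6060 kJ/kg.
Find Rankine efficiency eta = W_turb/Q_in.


W = 602.9990 kJ/kg
Q_in = 2772.6500 kJ/kg
eta = 0.2175 = 21.7481%

eta = 21.7481%
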